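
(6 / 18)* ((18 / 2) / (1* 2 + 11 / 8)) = 8 / 9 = 0.89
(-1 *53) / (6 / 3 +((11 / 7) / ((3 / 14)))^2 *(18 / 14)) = -0.74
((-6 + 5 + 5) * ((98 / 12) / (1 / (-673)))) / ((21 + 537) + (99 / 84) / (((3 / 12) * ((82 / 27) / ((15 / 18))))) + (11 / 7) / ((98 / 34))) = -3710044408 / 94476147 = -39.27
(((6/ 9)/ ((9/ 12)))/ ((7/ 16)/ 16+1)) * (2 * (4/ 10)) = 8192/ 11835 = 0.69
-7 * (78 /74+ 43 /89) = -35434 /3293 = -10.76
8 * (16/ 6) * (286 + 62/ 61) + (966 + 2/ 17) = 7351432/ 1037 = 7089.13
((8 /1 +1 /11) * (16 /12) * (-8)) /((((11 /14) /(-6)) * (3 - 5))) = -39872 /121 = -329.52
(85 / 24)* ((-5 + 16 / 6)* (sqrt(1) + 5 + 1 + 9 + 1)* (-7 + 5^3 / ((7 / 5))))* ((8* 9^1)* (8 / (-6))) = 1109760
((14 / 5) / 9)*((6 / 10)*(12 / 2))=28 / 25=1.12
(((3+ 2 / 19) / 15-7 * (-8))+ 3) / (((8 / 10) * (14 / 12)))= 8437 / 133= 63.44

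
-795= -795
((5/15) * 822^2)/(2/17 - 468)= -1914438/3977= -481.38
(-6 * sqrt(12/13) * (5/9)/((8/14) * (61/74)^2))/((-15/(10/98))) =27380 * sqrt(39)/3047499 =0.06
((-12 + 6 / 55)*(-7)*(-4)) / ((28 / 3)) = -1962 / 55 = -35.67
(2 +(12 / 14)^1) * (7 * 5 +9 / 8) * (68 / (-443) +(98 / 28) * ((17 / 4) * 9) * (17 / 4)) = 11651793625 / 198464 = 58709.86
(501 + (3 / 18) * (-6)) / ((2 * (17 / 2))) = 500 / 17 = 29.41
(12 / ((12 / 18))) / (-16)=-1.12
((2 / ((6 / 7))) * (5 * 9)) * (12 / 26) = 630 / 13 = 48.46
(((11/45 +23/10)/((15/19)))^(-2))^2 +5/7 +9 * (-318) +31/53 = -380365636591845479320/132962827753190771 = -2860.69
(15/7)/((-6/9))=-45/14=-3.21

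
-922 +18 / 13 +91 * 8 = -2504 / 13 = -192.62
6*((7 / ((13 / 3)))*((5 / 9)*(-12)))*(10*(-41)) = 344400 / 13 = 26492.31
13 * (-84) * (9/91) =-108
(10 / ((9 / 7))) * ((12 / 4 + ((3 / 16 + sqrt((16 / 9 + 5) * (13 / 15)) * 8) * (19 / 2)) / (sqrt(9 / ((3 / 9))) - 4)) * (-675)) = -79800 * sqrt(3965) / 11 - 106400 * sqrt(11895) / 33 - 842625 / 44 - 448875 * sqrt(3) / 176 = -832023.46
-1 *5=-5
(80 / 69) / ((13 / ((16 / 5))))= 256 / 897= 0.29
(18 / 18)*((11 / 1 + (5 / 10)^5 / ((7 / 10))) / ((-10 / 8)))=-1237 / 140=-8.84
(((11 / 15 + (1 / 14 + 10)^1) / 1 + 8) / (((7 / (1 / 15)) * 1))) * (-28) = -7898 / 1575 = -5.01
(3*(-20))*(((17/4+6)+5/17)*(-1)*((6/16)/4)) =59.31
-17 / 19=-0.89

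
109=109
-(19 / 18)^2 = -361 / 324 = -1.11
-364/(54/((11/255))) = -2002/6885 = -0.29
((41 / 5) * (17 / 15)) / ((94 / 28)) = 9758 / 3525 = 2.77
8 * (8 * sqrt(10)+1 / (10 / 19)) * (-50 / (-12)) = 190 / 3+800 * sqrt(10) / 3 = 906.61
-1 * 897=-897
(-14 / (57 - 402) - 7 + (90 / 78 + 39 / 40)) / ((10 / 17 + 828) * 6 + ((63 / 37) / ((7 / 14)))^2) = -4033699633 / 4161085980480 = -0.00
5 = 5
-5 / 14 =-0.36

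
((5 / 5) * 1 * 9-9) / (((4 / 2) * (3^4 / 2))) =0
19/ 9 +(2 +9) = 118/ 9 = 13.11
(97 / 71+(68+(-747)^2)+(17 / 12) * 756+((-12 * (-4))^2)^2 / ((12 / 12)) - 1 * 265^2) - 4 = 411610882 / 71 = 5797336.37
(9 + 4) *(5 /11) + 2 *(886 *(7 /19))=137679 /209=658.75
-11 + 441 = 430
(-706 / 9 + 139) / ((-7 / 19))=-10355 / 63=-164.37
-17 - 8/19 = -331/19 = -17.42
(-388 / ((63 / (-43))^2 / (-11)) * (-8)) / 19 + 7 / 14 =-126189101 / 150822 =-836.68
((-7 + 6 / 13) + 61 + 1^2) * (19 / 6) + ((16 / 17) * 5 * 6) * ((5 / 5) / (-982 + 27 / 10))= 2280248819 / 12985518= 175.60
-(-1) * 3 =3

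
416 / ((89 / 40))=16640 / 89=186.97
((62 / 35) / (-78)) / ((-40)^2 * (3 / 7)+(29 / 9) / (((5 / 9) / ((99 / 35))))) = -155 / 4791969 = -0.00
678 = 678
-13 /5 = -2.60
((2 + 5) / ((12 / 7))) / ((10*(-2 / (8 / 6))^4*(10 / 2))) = 98 / 6075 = 0.02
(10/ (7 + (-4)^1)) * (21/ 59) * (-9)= -630/ 59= -10.68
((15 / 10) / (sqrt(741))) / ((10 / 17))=17 *sqrt(741) / 4940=0.09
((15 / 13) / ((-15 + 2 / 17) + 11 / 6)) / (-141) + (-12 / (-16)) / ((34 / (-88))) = -26828283 / 13825097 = -1.94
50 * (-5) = -250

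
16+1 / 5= 81 / 5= 16.20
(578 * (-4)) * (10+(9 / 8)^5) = -111764681 / 4096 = -27286.30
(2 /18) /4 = 1 /36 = 0.03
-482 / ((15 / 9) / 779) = -1126434 / 5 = -225286.80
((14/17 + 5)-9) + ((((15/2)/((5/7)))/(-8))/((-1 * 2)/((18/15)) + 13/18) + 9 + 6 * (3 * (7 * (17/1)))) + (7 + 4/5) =1466769/680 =2157.01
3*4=12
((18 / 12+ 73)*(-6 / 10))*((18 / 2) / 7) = -4023 / 70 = -57.47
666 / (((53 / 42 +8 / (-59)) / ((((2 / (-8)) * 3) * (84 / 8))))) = -25992981 / 5582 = -4656.57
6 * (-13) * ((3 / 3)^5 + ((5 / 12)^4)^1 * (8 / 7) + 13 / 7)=-97435 / 432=-225.54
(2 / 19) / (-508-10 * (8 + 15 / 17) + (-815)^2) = 34 / 214351901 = 0.00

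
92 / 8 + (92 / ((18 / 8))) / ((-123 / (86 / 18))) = 197501 / 19926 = 9.91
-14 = -14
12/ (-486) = -2/ 81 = -0.02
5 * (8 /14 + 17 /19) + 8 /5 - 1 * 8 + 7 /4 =7131 /2660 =2.68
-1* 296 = -296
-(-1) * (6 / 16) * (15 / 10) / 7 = 9 / 112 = 0.08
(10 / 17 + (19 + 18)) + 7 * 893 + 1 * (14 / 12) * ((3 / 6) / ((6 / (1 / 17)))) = 7697239 / 1224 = 6288.59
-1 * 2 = -2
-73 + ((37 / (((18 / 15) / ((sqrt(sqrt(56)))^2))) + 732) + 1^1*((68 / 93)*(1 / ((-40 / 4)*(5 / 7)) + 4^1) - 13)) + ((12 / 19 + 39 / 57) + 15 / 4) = 884.62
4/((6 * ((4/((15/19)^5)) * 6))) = 84375/9904396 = 0.01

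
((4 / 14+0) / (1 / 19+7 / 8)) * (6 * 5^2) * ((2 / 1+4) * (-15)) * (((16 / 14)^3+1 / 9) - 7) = 22437.60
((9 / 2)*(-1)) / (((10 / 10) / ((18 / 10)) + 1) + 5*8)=-81 / 748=-0.11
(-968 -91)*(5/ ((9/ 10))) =-17650/ 3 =-5883.33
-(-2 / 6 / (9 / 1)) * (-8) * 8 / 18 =-32 / 243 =-0.13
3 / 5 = 0.60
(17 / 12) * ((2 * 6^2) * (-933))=-95166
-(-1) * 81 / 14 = 81 / 14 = 5.79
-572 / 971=-0.59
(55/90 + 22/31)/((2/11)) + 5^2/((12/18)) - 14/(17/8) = 724277/18972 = 38.18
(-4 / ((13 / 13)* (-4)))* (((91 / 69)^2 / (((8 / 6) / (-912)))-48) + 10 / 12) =-3925843 / 3174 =-1236.88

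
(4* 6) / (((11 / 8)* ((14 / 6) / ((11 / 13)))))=576 / 91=6.33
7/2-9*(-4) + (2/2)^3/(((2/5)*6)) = 39.92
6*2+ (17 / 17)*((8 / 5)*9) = 132 / 5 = 26.40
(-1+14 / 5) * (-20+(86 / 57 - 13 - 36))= -11541 / 95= -121.48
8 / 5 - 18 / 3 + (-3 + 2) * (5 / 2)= -69 / 10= -6.90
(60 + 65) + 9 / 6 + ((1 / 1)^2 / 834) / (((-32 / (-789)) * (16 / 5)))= 18006819 / 142336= 126.51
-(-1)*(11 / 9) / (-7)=-11 / 63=-0.17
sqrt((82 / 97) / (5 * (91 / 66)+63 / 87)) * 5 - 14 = -12.33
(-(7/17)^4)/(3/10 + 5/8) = -96040/3090277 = -0.03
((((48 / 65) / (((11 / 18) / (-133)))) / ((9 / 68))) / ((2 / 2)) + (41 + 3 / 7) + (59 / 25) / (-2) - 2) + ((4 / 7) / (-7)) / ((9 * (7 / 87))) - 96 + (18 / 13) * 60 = -8748525833 / 7357350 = -1189.09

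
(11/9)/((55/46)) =46/45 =1.02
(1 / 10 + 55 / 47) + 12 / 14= 6999 / 3290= 2.13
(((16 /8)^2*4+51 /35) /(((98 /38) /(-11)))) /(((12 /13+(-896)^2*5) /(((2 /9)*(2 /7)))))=-1660087 /1409529463335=-0.00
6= 6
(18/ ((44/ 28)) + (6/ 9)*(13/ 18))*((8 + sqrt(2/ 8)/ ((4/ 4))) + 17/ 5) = 84371/ 594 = 142.04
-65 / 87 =-0.75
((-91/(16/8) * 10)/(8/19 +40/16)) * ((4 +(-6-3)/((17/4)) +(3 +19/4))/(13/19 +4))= -107587025/335886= -320.31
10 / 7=1.43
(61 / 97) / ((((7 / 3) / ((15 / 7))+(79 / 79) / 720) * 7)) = 8784 / 106603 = 0.08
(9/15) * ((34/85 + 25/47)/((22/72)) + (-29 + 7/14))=-394731/25850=-15.27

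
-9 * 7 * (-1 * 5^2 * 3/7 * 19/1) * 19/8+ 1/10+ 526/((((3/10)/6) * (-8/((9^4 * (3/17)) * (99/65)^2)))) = -80477744753/22984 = -3501468.18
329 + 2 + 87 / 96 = 10621 / 32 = 331.91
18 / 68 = 9 / 34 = 0.26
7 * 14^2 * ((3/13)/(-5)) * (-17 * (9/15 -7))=-2239104/325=-6889.55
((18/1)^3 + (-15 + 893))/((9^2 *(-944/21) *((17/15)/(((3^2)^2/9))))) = -117425/8024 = -14.63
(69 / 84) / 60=23 / 1680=0.01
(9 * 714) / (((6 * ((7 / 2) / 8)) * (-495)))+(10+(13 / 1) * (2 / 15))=224 / 33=6.79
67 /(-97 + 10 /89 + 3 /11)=-65593 /94586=-0.69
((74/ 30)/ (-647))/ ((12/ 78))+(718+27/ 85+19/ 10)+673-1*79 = 43364422/ 32997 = 1314.19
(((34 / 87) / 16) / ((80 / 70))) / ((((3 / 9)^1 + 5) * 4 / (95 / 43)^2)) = 1073975 / 219631616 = 0.00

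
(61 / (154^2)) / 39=61 / 924924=0.00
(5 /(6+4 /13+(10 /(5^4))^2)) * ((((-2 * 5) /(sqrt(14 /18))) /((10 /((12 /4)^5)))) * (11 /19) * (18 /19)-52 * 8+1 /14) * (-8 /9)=5923125000 * sqrt(7) /147175007+1314218750 /4484557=399.53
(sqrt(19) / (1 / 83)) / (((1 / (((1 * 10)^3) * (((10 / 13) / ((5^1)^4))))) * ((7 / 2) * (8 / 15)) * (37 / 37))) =4980 * sqrt(19) / 91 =238.54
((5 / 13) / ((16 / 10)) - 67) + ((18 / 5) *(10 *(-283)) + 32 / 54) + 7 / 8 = -7197811 / 702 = -10253.29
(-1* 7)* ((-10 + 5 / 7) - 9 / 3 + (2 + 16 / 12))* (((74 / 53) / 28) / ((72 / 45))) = 1.95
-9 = -9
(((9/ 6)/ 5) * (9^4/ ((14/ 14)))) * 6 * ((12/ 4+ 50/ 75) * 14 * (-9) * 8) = -218245104/ 5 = -43649020.80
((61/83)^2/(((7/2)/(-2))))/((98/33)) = -0.10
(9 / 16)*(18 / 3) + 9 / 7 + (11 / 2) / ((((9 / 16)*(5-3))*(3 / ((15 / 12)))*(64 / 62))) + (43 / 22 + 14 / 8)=687809 / 66528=10.34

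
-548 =-548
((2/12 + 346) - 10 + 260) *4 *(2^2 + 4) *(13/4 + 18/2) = 701092/3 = 233697.33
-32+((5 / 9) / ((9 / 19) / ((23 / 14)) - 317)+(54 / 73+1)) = -2751749548 / 90930771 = -30.26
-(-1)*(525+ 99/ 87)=15258/ 29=526.14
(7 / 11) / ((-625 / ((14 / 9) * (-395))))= 7742 / 12375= 0.63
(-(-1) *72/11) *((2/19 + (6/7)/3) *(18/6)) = 11232/1463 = 7.68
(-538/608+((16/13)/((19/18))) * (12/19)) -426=-31998635/75088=-426.15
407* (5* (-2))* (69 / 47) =-280830 / 47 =-5975.11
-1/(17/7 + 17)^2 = -49/18496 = -0.00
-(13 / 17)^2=-169 / 289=-0.58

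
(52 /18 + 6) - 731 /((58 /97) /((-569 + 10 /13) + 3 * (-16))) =753372.25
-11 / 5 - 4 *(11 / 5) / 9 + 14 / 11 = -943 / 495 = -1.91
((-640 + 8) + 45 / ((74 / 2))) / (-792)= 23339 / 29304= 0.80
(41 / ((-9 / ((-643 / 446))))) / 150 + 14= 8455763 / 602100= 14.04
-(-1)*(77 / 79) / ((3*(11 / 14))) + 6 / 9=256 / 237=1.08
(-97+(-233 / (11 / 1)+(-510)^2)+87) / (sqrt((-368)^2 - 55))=2860757 * sqrt(89) / 38181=706.85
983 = 983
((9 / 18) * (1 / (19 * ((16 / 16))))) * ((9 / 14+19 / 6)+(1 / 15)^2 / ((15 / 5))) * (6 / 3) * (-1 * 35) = -18007 / 2565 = -7.02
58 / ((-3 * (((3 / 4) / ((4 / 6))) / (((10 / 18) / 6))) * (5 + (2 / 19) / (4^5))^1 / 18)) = -22568960 / 3939921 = -5.73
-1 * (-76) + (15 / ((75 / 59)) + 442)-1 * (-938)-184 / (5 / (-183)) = 41011 / 5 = 8202.20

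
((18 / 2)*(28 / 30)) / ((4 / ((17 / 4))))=357 / 40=8.92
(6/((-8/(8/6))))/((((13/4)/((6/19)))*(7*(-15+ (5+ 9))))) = 0.01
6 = 6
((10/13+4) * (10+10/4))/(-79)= -0.75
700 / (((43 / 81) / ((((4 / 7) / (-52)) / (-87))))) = 2700 / 16211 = 0.17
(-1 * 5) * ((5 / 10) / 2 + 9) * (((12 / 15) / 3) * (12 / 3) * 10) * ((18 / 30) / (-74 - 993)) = 296 / 1067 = 0.28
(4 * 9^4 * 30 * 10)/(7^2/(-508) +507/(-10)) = -19997928000/129023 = -154995.06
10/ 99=0.10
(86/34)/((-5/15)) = -129/17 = -7.59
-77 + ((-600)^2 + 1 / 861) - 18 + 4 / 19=5887689358 / 16359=359905.21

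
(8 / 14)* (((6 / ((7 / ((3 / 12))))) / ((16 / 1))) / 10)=3 / 3920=0.00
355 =355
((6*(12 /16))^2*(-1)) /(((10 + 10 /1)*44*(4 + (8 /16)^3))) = -27 /4840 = -0.01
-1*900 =-900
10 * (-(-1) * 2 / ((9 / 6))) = 40 / 3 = 13.33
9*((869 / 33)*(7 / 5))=1659 / 5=331.80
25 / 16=1.56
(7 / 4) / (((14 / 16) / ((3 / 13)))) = 6 / 13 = 0.46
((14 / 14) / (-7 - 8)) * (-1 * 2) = 2 / 15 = 0.13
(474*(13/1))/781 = 6162/781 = 7.89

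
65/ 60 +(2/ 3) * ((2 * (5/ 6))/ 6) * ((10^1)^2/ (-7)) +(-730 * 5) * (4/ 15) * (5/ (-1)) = 3678019/ 756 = 4865.10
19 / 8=2.38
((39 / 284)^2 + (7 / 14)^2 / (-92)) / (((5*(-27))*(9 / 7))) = -104797 / 1126965960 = -0.00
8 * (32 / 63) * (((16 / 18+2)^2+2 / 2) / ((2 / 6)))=113.93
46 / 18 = 23 / 9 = 2.56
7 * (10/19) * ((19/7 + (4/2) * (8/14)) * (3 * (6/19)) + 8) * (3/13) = 46500/4693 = 9.91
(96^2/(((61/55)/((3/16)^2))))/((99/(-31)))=-5580/61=-91.48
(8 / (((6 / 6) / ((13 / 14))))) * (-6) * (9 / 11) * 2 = -72.94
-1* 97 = -97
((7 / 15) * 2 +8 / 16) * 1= 43 / 30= 1.43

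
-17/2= -8.50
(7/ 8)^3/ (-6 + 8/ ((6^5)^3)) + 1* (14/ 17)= 609656360614/ 856408364761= 0.71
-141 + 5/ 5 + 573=433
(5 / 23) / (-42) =-0.01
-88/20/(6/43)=-473/15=-31.53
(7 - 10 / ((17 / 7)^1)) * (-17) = -49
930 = 930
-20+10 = -10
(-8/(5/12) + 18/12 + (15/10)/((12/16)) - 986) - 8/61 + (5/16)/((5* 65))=-63556107/63440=-1001.83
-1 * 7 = -7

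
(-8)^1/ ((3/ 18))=-48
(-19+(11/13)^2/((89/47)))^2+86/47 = 3706677762374/10632889007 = 348.60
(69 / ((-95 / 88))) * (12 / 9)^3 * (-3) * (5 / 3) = 129536 / 171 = 757.52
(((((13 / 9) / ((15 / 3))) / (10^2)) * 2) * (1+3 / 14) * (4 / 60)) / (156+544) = 221 / 330750000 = 0.00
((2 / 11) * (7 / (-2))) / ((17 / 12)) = -84 / 187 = -0.45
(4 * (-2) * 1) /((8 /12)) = -12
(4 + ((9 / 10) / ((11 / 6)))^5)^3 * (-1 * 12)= -100012687985636881541623933716 / 127479497357655364990234375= -784.54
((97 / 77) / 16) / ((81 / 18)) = 97 / 5544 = 0.02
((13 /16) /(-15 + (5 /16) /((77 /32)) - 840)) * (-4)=1001 /263300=0.00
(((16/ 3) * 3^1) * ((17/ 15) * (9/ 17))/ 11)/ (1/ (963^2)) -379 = 44492867/ 55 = 808961.22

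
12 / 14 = 6 / 7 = 0.86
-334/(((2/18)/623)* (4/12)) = -5618214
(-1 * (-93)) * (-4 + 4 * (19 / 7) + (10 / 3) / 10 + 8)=9889 / 7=1412.71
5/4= 1.25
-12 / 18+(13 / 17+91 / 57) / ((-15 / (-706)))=1605638 / 14535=110.47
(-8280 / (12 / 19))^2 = 171872100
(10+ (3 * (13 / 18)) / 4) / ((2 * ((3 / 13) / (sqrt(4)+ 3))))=16445 / 144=114.20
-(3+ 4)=-7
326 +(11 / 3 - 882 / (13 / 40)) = -92983 / 39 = -2384.18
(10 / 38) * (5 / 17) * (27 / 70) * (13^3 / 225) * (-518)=-243867 / 1615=-151.00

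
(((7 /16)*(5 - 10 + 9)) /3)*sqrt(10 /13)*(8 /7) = 2*sqrt(130) /39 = 0.58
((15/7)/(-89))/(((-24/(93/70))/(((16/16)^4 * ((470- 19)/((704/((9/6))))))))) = 11439/8931328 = 0.00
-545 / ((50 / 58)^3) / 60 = -2658401 / 187500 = -14.18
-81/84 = -27/28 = -0.96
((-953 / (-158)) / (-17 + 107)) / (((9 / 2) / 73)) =69569 / 63990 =1.09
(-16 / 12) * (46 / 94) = -92 / 141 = -0.65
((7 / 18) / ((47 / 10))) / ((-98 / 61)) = -0.05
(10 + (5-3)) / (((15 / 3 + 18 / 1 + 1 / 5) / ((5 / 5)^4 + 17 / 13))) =450 / 377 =1.19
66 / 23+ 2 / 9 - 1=433 / 207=2.09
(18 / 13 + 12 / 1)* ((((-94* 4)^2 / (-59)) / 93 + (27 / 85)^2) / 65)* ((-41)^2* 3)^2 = -1500774392049980634 / 11166273625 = -134402437.42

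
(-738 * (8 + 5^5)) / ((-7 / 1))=2312154 / 7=330307.71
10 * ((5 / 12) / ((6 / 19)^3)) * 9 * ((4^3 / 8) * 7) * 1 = 1200325 / 18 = 66684.72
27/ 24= 9/ 8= 1.12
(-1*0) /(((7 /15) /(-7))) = 0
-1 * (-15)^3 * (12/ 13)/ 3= 13500/ 13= 1038.46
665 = 665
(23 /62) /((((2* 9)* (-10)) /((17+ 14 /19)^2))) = -0.65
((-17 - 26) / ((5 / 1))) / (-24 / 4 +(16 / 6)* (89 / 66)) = 4257 / 1190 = 3.58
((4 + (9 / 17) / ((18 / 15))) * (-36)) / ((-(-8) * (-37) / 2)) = 1.08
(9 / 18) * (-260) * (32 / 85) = -832 / 17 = -48.94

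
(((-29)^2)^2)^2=500246412961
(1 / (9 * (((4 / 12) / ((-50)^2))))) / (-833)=-2500 / 2499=-1.00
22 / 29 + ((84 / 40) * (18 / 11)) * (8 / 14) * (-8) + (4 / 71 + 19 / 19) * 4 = -1214566 / 113245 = -10.73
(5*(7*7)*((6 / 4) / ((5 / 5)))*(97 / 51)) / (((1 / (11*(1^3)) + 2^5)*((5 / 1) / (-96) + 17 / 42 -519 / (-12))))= 29278480 / 58611767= 0.50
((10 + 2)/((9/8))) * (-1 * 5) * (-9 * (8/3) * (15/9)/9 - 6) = 15040/27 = 557.04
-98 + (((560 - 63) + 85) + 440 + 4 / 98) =45278 / 49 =924.04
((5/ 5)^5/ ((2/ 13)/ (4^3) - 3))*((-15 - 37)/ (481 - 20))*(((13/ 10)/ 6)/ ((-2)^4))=4394/ 8623005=0.00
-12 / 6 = -2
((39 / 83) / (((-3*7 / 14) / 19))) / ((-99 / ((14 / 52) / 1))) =133 / 8217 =0.02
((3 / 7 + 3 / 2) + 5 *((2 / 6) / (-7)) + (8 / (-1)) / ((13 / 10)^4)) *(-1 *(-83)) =-110570027 / 1199562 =-92.18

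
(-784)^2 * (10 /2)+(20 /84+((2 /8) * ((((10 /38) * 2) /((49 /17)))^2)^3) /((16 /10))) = 6003734853074157447713705 /1953526651635207243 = 3073280.24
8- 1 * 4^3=-56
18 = 18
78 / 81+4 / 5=238 / 135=1.76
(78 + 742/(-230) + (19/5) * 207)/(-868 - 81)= -99058/109135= -0.91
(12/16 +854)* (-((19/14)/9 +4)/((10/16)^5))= -7324209152/196875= -37202.33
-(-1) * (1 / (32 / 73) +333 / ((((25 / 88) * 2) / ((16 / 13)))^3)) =3720529956709 / 1098500000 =3386.92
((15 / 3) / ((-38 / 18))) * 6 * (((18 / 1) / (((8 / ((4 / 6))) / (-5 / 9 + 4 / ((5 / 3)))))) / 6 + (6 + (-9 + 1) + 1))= 7.66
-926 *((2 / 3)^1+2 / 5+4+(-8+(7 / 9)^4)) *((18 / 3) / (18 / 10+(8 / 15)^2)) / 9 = 779904980 / 1025703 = 760.36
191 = 191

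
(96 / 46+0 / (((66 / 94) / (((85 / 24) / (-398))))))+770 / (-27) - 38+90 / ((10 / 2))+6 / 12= -57047 / 1242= -45.93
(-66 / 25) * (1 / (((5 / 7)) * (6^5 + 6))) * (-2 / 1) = 154 / 162125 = 0.00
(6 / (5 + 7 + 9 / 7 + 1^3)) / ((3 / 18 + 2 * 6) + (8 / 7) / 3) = 441 / 13175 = 0.03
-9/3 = -3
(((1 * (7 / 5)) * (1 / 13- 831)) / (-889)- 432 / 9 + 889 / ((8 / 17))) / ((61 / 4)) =121674311 / 1007110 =120.82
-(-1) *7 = 7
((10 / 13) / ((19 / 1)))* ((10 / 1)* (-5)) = -500 / 247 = -2.02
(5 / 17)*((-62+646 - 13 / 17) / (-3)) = -16525 / 289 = -57.18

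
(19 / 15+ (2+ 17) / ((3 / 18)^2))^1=685.27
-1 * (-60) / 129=20 / 43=0.47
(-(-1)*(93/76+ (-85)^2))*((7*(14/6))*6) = 26910457/38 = 708169.92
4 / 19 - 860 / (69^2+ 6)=2728 / 90573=0.03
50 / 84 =25 / 42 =0.60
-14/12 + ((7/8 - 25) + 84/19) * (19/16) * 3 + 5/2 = -26443/384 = -68.86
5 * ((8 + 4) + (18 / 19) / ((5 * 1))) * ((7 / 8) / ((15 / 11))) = 39.11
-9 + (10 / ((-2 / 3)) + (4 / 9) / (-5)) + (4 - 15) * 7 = -4549 / 45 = -101.09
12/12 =1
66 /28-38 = -499 /14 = -35.64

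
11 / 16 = 0.69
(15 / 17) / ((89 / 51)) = 45 / 89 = 0.51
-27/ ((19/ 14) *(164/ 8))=-756/ 779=-0.97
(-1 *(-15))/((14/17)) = 255/14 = 18.21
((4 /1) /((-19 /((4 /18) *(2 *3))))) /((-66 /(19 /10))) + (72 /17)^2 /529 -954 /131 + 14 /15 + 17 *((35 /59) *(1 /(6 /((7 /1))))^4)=1042386811919471 /84225677508720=12.38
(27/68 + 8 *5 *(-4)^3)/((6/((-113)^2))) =-2222482757/408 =-5447261.66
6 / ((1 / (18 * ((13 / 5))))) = 1404 / 5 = 280.80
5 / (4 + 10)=5 / 14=0.36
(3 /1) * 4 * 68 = 816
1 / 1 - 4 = -3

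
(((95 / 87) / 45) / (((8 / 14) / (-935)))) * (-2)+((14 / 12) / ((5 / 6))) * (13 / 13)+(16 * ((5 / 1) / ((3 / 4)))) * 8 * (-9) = -59501663 / 7830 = -7599.19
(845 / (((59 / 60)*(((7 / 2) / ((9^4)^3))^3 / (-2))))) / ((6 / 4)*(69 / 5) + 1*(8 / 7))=-182750377108546582828847279560155663792000 / 4420339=-41343068282443175247158030000000000.00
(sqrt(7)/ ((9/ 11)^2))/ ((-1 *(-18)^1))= 121 *sqrt(7)/ 1458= 0.22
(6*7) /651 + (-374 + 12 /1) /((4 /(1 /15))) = -5551 /930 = -5.97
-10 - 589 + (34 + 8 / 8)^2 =626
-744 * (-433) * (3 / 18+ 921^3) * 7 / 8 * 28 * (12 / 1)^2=887908674818767392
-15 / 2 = -7.50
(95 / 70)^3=6859 / 2744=2.50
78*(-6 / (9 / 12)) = -624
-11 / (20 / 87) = -47.85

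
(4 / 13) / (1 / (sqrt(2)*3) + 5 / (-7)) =-2520 / 5213-588*sqrt(2) / 5213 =-0.64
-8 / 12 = -0.67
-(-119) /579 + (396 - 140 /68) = 3879586 /9843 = 394.15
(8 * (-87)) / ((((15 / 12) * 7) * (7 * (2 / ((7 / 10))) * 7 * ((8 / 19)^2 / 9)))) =-282663 / 9800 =-28.84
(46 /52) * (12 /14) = 69 /91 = 0.76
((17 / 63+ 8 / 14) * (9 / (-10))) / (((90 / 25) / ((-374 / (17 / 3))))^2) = -32065 / 126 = -254.48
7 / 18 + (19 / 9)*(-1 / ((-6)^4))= 4517 / 11664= 0.39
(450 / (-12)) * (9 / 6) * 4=-225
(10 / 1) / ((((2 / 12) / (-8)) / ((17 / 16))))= -510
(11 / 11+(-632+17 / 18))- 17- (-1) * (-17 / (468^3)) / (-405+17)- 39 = -27285289769071 / 39771254016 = -686.06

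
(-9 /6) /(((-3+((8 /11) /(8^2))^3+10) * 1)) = -1022208 /4770305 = -0.21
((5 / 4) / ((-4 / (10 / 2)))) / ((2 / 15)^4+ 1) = -1265625 / 810256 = -1.56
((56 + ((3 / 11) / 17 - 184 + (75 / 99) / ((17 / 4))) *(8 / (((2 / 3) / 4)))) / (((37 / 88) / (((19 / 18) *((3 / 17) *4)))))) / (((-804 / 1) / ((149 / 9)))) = 2062689248 / 6447879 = 319.90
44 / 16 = 11 / 4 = 2.75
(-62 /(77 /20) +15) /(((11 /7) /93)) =-65.33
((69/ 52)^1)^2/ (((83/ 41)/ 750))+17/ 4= 73677293/ 112216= 656.57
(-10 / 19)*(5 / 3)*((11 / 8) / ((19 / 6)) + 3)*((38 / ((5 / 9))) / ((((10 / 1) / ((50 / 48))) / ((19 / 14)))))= -6525 / 224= -29.13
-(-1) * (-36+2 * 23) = 10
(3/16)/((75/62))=31/200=0.16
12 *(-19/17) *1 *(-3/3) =228/17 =13.41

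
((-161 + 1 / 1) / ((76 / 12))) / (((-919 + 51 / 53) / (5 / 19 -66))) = -1985910 / 1097801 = -1.81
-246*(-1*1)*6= 1476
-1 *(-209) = 209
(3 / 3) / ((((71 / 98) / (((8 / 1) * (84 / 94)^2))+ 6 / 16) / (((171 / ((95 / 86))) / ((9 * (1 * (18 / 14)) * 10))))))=46252864 / 16886375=2.74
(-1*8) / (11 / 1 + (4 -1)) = -0.57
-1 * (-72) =72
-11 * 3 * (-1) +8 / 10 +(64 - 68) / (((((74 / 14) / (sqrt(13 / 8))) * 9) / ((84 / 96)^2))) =169 / 5 - 343 * sqrt(26) / 21312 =33.72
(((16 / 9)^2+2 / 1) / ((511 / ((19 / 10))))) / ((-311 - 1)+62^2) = 3971 / 730965060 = 0.00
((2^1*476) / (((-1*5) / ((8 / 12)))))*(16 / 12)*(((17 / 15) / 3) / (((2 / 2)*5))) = -12.79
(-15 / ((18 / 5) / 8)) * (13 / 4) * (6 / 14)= -325 / 7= -46.43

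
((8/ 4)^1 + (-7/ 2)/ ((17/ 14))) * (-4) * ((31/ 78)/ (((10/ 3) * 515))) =0.00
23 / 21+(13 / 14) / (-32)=1433 / 1344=1.07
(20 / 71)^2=400 / 5041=0.08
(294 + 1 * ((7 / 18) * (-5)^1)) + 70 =6517 / 18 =362.06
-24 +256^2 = 65512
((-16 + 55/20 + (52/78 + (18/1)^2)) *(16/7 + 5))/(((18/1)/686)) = 3112921/36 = 86470.03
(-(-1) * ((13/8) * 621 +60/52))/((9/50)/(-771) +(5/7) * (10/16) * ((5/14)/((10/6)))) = 22052231950/2083029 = 10586.62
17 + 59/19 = 382/19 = 20.11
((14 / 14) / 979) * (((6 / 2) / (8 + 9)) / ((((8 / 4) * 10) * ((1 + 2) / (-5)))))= -1 / 66572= -0.00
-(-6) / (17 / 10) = 60 / 17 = 3.53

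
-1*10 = -10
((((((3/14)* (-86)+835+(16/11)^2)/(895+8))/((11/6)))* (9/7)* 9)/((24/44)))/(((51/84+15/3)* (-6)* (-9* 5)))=1386856/200133395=0.01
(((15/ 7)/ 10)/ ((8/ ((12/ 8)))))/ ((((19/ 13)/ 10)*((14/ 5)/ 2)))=2925/ 14896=0.20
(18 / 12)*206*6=1854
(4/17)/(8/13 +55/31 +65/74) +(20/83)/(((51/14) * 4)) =36524702/412535481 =0.09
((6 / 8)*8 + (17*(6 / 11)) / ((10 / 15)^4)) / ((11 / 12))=57.76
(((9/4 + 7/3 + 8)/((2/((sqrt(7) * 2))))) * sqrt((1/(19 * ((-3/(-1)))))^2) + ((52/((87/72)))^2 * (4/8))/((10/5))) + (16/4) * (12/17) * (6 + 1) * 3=151 * sqrt(7)/684 + 7467120/14297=522.87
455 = 455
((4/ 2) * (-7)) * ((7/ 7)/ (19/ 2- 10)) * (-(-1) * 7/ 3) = 196/ 3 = 65.33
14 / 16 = 0.88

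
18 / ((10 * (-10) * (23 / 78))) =-351 / 575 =-0.61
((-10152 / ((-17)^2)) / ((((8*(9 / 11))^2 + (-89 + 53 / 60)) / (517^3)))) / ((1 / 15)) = 1608313649.91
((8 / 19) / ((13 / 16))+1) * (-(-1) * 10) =15.18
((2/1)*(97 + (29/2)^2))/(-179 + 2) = -1229/354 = -3.47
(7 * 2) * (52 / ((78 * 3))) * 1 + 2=46 / 9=5.11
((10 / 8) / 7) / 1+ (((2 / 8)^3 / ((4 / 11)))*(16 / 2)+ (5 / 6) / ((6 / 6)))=911 / 672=1.36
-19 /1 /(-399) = 0.05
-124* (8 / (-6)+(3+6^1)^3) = -270692 / 3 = -90230.67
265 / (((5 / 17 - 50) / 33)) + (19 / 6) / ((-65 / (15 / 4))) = -238111 / 1352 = -176.12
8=8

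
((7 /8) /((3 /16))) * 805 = 3756.67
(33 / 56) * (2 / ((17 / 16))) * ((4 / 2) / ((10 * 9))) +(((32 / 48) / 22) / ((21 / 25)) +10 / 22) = 4336 / 8415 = 0.52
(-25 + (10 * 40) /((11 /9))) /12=3325 /132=25.19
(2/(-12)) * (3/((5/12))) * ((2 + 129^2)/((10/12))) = -599148/25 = -23965.92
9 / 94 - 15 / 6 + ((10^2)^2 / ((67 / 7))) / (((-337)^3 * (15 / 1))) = -869289696889 / 361562697591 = -2.40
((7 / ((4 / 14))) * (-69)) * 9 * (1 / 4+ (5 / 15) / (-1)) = 10143 / 8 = 1267.88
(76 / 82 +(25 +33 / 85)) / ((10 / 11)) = 504394 / 17425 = 28.95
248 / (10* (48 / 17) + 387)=4216 / 7059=0.60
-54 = -54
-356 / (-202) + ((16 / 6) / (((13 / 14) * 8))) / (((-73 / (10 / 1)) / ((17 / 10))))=482728 / 287547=1.68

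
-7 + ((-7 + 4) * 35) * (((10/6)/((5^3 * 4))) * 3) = -161/20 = -8.05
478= 478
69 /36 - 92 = -1081 /12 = -90.08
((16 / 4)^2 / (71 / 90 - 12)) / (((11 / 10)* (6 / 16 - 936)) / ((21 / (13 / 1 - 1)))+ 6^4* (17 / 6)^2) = -0.00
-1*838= -838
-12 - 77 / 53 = -13.45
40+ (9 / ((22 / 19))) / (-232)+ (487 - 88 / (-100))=67353213 / 127600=527.85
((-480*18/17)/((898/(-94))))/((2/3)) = 609120/7633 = 79.80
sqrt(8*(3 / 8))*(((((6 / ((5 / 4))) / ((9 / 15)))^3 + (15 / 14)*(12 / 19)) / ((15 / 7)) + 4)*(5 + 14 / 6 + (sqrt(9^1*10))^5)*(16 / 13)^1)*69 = 561263296*sqrt(3) / 3705 + 123988164480*sqrt(30) / 247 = 2749700221.04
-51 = -51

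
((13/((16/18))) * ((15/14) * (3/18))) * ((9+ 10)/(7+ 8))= 741/224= 3.31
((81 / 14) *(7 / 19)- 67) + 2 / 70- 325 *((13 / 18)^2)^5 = -183747857662052069 / 2374360705704960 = -77.39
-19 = -19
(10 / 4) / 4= 5 / 8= 0.62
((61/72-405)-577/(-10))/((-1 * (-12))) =-124723/4320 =-28.87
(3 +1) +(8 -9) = 3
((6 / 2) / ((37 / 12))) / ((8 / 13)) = 1.58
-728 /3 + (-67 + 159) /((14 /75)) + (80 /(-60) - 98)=1056 /7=150.86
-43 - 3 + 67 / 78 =-3521 / 78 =-45.14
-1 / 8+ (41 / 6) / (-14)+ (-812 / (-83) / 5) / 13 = -0.46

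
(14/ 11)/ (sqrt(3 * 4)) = 7 * sqrt(3)/ 33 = 0.37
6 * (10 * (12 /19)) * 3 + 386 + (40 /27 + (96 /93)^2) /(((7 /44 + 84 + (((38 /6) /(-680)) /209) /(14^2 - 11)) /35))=28749507422610694 /57413644170219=500.74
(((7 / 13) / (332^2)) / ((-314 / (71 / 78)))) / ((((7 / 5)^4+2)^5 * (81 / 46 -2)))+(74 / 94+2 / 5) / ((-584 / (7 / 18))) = -1698264655598864537234344084889 / 2148109160377637877325938988544160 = -0.00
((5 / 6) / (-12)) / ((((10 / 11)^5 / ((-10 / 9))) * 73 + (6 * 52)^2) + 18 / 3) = -161051 / 225673125840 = -0.00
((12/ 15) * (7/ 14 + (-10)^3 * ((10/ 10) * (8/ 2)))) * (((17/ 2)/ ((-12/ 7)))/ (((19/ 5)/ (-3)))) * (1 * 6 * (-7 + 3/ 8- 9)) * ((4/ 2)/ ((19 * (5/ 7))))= 26301975/ 152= 173039.31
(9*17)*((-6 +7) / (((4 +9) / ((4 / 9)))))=68 / 13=5.23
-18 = -18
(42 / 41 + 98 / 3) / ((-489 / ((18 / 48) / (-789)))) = 518 / 15818661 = 0.00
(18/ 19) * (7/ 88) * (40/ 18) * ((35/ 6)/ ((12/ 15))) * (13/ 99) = 0.16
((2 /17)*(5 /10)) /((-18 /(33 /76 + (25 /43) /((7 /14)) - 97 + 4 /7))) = 2169367 /7000056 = 0.31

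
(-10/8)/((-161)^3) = 5/16693124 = 0.00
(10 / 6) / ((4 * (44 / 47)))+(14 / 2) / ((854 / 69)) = 32551 / 32208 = 1.01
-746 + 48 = -698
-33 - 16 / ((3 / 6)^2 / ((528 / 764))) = -14751 / 191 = -77.23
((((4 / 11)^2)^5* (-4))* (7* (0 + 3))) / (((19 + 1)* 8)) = -2752512 / 129687123005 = -0.00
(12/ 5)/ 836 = 3/ 1045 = 0.00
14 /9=1.56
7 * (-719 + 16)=-4921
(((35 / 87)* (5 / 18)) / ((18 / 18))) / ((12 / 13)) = 2275 / 18792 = 0.12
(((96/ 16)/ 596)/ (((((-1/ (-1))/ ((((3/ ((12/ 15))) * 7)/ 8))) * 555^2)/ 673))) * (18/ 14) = 6057/ 65273920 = 0.00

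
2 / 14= 1 / 7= 0.14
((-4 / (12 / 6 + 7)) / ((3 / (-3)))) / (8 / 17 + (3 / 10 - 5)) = -680 / 6471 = -0.11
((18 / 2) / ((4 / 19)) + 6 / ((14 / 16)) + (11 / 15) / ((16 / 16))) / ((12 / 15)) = 21143 / 336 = 62.93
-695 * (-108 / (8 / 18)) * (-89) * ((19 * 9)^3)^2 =-375800840583334688565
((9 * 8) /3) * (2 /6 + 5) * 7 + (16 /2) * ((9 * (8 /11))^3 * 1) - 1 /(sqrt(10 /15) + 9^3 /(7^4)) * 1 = 41522148481937 /13223856349 - 5764801 * sqrt(6) /9935279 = 3138.52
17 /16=1.06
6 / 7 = 0.86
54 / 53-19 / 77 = 3151 / 4081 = 0.77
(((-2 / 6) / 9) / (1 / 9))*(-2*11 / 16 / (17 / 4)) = 11 / 102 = 0.11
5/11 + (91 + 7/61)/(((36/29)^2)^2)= 21877014329/563511168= 38.82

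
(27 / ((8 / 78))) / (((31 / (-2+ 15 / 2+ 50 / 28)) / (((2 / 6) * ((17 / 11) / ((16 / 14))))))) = 304317 / 10912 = 27.89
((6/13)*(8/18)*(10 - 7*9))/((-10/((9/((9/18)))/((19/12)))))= 15264/1235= 12.36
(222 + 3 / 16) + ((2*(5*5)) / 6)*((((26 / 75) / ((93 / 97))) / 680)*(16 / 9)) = 2276364979 / 10244880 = 222.20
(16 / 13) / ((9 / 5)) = 80 / 117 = 0.68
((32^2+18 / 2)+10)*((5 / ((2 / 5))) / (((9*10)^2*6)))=1043 / 3888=0.27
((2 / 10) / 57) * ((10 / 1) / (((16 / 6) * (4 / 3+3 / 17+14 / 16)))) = 102 / 18487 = 0.01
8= 8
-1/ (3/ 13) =-4.33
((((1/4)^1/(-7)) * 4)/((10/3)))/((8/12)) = -9/140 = -0.06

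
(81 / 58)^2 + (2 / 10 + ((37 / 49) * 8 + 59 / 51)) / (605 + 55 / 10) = 100719103547 / 51322512780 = 1.96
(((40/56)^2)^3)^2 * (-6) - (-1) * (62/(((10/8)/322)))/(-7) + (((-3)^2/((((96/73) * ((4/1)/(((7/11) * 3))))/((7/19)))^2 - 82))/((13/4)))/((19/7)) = -722691558069679720511048/316727577772146168355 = -2281.74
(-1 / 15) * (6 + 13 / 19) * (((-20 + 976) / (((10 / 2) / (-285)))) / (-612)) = -39.68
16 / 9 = 1.78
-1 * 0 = 0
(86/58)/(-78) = -0.02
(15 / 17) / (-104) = -15 / 1768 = -0.01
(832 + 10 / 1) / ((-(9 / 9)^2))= -842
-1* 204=-204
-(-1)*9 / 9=1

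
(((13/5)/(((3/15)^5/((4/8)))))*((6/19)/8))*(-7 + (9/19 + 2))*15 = -15721875/1444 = -10887.73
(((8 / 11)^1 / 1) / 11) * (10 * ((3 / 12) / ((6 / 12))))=40 / 121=0.33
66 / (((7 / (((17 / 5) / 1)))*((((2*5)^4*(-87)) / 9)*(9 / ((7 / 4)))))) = -187 / 2900000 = -0.00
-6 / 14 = -3 / 7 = -0.43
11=11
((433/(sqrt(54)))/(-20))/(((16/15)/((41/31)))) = -17753* sqrt(6)/11904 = -3.65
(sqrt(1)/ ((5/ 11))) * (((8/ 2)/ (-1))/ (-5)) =44/ 25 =1.76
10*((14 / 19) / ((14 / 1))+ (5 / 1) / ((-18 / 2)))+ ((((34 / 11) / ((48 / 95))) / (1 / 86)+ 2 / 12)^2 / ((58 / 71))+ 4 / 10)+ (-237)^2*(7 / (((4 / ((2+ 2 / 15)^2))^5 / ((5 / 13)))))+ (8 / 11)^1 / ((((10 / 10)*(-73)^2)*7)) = 8317583629840282319245545667 / 13257881618794312500000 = 627368.98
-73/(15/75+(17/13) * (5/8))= -37960/529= -71.76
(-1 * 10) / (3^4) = -10 / 81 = -0.12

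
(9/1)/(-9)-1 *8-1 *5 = -14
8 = 8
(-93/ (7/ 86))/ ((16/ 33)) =-131967/ 56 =-2356.55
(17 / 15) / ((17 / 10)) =2 / 3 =0.67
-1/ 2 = -0.50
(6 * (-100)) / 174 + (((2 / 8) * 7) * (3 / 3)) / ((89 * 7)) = -35571 / 10324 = -3.45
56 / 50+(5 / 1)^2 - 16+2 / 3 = 10.79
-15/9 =-1.67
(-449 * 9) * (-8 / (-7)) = -32328 / 7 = -4618.29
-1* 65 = -65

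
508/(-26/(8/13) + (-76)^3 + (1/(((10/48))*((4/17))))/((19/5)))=-38608/33364979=-0.00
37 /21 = 1.76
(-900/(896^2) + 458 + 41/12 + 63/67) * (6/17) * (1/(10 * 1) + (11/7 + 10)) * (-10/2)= -9522.98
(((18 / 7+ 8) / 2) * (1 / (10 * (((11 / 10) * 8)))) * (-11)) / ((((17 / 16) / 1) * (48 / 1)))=-37 / 2856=-0.01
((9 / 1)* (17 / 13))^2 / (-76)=-23409 / 12844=-1.82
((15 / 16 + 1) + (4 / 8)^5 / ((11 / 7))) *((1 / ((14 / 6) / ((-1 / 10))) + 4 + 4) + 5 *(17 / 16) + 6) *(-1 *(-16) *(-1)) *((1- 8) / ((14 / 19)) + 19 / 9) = 1426919 / 320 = 4459.12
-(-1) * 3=3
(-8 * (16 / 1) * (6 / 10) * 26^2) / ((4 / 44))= -571084.80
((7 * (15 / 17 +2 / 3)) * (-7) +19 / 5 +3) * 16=-281936 / 255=-1105.63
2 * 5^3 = 250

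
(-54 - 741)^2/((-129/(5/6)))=-351125/86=-4082.85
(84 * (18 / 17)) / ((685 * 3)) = 504 / 11645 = 0.04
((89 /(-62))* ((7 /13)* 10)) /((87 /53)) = -165095 /35061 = -4.71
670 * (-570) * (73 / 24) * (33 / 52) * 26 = -76666425 / 4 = -19166606.25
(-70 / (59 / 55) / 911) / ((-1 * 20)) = 385 / 107498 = 0.00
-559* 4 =-2236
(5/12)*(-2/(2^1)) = -5/12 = -0.42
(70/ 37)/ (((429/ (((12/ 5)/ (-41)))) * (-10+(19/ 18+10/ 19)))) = 19152/ 624544349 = 0.00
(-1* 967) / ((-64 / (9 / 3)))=2901 / 64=45.33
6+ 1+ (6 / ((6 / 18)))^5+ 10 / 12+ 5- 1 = 11337479 / 6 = 1889579.83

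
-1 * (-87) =87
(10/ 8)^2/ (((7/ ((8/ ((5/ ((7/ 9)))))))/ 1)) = 0.28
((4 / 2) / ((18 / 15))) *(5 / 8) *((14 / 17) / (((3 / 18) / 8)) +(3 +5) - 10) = 7975 / 204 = 39.09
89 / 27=3.30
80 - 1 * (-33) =113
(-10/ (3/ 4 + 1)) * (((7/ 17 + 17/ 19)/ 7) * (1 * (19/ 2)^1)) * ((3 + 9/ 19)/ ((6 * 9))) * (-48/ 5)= 297088/ 47481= 6.26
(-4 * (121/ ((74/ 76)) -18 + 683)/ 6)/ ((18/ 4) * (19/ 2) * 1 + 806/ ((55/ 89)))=-0.39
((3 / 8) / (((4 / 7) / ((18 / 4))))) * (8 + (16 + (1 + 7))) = 189 / 2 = 94.50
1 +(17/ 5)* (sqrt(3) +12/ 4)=17* sqrt(3)/ 5 +56/ 5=17.09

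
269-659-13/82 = -31993/82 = -390.16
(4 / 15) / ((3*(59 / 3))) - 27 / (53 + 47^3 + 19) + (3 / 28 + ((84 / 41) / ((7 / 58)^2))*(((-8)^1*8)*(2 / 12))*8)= -36197766806977 / 3015864060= -12002.45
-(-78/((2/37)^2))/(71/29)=10903.80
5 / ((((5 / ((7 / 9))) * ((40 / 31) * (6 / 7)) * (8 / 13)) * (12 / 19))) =375193 / 207360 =1.81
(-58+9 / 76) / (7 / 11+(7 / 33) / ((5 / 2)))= -725835 / 9044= -80.26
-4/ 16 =-1/ 4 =-0.25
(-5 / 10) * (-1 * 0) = 0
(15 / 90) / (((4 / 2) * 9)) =1 / 108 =0.01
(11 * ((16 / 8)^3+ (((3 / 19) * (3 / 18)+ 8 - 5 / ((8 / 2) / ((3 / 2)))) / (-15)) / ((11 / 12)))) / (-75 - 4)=-1.05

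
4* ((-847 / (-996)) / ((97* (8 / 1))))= 847 / 193224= 0.00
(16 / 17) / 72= 2 / 153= 0.01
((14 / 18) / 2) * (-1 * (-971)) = 6797 / 18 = 377.61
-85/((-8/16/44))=7480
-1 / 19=-0.05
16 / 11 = 1.45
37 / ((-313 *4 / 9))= -333 / 1252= -0.27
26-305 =-279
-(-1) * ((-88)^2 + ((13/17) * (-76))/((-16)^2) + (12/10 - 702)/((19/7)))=773709911/103360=7485.58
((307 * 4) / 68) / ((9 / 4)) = 1228 / 153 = 8.03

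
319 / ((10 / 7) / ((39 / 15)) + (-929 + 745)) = -29029 / 16694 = -1.74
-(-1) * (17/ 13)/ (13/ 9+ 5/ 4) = 612/ 1261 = 0.49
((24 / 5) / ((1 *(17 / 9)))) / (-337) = -216 / 28645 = -0.01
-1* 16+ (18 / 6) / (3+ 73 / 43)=-3103 / 202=-15.36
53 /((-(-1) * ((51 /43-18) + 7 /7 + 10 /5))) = -2279 /594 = -3.84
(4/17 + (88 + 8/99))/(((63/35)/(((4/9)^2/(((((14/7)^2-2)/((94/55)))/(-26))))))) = -2906131072/13495977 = -215.33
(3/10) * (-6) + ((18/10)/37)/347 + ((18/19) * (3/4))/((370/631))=-0.59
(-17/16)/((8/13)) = -221/128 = -1.73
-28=-28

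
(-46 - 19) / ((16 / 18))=-585 / 8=-73.12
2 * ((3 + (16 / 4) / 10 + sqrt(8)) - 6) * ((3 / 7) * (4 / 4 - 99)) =1092 / 5 - 168 * sqrt(2) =-19.19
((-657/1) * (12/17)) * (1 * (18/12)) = -695.65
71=71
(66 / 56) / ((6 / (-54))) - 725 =-20597 / 28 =-735.61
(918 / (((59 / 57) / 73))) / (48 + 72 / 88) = 14005926 / 10561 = 1326.19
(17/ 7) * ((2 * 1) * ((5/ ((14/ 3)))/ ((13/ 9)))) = 3.60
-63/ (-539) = 9/ 77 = 0.12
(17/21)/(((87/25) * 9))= 425/16443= 0.03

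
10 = 10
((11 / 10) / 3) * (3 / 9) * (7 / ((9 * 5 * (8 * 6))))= 77 / 194400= 0.00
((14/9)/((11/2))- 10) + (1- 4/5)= -4711/495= -9.52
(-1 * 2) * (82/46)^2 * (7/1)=-23534/529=-44.49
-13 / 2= -6.50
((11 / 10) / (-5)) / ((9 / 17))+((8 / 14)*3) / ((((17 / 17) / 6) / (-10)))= -325309 / 3150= -103.27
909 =909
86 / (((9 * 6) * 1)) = 43 / 27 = 1.59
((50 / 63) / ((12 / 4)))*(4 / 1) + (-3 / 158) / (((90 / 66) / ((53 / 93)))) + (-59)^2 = 16117052681 / 4628610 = 3482.05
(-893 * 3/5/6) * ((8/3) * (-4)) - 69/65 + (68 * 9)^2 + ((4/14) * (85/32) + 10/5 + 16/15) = 546726977/1456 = 375499.30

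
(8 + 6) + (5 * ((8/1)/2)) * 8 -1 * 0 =174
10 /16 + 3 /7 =59 /56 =1.05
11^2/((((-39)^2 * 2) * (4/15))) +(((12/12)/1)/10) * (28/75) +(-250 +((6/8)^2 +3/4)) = -251980019/1014000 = -248.50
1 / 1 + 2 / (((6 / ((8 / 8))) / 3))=2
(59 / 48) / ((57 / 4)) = 59 / 684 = 0.09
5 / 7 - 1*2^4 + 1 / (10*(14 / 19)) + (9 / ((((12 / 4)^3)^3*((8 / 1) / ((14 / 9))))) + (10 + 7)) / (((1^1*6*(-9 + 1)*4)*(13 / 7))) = -14932862489 / 982575360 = -15.20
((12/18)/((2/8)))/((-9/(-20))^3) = 64000/2187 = 29.26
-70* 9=-630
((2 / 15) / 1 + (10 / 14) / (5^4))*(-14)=-706 / 375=-1.88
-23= -23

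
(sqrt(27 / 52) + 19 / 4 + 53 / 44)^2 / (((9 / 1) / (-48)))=-905440 / 4719 - 1048 * sqrt(39) / 143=-237.64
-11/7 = -1.57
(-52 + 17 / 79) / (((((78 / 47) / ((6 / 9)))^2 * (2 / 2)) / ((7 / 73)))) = -63259133 / 78944463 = -0.80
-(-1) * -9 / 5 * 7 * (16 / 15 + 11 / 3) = -1491 / 25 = -59.64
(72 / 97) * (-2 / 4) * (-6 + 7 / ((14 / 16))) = -72 / 97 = -0.74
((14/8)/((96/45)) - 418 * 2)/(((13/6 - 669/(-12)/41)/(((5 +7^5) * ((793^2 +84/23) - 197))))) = -19977220520679339/7981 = -2503097421460.89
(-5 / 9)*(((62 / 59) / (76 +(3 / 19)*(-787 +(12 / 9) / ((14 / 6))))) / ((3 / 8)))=329840 / 10206351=0.03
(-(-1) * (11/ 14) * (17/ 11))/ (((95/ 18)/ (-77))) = -1683/ 95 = -17.72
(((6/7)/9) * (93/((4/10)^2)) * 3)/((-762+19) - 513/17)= -1275/5936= -0.21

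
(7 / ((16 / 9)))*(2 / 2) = 63 / 16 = 3.94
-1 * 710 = -710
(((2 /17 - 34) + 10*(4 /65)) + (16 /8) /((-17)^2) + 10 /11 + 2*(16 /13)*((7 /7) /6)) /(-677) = 3960040 /83935137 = 0.05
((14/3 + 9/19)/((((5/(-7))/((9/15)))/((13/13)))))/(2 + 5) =-293/475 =-0.62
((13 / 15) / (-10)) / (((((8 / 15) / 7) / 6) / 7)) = -47.78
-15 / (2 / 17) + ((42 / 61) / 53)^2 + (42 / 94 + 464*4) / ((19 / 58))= 103411114526441 / 18667788154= 5539.55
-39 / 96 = -13 / 32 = -0.41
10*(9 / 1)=90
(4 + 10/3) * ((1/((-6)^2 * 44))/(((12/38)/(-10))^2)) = 9025/1944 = 4.64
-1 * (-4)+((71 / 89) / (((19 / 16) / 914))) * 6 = 3688.11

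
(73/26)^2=5329/676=7.88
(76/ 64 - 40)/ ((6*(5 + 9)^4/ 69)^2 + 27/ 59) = -19382031/ 5572579703984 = -0.00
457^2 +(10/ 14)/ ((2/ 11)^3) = 11702199/ 56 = 208967.84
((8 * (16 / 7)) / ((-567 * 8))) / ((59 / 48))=-256 / 78057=-0.00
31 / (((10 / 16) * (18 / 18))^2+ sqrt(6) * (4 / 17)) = -14334400 / 212591+ 8634368 * sqrt(6) / 212591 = 32.06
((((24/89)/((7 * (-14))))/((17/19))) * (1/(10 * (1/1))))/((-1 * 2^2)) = 57/741370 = 0.00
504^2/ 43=254016/ 43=5907.35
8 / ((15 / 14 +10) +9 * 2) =112 / 407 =0.28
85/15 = 17/3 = 5.67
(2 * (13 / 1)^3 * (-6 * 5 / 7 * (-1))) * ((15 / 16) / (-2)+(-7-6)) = -14203605 / 56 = -253635.80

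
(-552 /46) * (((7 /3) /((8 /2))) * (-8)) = 56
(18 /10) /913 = 9 /4565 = 0.00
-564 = -564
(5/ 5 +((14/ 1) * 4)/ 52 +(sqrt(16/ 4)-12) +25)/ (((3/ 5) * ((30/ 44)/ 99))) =53724/ 13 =4132.62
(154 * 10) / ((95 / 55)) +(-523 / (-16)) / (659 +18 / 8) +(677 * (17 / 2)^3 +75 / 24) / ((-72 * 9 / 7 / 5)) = -2809058718499 / 130260960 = -21564.86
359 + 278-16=621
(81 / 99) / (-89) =-9 / 979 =-0.01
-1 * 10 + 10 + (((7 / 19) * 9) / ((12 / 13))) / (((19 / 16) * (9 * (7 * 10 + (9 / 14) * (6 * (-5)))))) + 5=1924873 / 384465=5.01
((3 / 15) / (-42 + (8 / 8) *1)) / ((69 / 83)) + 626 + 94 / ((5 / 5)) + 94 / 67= 683678869 / 947715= 721.40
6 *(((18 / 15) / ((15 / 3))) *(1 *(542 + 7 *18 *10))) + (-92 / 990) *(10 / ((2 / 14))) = 6406228 / 2475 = 2588.37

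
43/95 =0.45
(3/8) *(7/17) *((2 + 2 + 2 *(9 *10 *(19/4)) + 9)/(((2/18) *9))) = 4557/34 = 134.03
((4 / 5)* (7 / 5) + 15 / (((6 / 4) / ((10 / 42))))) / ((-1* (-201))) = 1838 / 105525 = 0.02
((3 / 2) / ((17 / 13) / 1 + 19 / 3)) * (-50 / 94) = -2925 / 28012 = -0.10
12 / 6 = 2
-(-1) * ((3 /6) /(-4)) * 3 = -3 /8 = -0.38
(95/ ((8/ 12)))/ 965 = 0.15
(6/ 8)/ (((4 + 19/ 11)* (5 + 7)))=11/ 1008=0.01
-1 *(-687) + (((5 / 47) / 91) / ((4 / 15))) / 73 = 857983383 / 1248884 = 687.00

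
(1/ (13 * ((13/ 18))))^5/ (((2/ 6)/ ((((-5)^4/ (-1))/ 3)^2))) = 246037500000/ 137858491849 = 1.78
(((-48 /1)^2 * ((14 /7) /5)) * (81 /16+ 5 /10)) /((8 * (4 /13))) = 10413 /5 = 2082.60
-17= -17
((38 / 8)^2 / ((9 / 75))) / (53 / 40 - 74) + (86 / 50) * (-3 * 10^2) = -476063 / 918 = -518.59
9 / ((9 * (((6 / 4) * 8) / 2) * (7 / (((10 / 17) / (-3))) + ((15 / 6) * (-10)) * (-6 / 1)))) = 5 / 3429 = 0.00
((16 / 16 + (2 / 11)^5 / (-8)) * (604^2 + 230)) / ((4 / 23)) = 2098962.37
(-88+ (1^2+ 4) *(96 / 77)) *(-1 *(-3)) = -18888 / 77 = -245.30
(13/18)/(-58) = -13/1044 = -0.01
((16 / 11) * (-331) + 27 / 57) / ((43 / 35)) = -3518375 / 8987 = -391.50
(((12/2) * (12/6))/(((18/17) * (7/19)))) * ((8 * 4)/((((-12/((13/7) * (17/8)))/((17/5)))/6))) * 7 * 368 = -1786288192/105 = -17012268.50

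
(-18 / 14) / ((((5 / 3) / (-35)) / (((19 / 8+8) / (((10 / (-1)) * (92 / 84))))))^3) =-63051368179149 / 6229504000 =-10121.41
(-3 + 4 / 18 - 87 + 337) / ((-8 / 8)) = -2225 / 9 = -247.22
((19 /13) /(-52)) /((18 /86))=-817 /6084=-0.13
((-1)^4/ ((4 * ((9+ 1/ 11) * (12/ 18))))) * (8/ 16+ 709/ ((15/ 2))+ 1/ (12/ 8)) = 31581/ 8000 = 3.95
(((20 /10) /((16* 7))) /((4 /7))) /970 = 1 /31040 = 0.00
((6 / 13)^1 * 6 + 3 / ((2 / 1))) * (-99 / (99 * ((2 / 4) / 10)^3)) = -444000 / 13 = -34153.85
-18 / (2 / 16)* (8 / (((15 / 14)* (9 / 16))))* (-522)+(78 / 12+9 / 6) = 4988968 / 5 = 997793.60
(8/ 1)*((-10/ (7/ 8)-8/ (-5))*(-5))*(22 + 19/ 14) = 449952/ 49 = 9182.69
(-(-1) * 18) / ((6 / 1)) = 3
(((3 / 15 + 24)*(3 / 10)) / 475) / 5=363 / 118750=0.00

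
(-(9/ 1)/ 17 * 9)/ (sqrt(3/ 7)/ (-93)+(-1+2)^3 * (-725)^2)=-0.00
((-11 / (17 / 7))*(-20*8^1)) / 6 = 6160 / 51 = 120.78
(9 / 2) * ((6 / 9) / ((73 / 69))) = 207 / 73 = 2.84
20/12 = 5/3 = 1.67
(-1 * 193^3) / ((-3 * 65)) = 7189057 / 195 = 36866.96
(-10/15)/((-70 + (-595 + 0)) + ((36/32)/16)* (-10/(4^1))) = 512/510855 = 0.00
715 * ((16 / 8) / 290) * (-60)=-8580 / 29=-295.86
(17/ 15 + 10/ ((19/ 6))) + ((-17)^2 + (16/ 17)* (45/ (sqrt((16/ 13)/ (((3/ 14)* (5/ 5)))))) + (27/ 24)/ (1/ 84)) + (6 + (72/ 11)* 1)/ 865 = 90* sqrt(546)/ 119 + 84131351/ 216942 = 405.48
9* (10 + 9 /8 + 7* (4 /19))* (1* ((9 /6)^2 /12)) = 21.26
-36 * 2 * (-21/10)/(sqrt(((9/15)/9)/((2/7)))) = 313.01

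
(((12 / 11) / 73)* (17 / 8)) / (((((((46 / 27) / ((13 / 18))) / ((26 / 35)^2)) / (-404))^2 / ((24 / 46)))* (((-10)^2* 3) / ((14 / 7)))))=361605918104496 / 366531445328125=0.99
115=115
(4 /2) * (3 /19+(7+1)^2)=2438 /19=128.32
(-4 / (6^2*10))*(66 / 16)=-11 / 240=-0.05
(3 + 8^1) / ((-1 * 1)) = -11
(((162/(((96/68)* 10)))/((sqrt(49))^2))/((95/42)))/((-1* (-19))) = 1377/252700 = 0.01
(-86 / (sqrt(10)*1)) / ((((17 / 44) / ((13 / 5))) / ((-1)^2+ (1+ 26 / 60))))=-897754*sqrt(10) / 6375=-445.33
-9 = -9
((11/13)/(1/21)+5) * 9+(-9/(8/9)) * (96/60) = 12267/65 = 188.72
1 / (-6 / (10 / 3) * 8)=-5 / 72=-0.07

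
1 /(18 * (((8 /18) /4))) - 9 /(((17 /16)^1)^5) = -17454511 /2839714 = -6.15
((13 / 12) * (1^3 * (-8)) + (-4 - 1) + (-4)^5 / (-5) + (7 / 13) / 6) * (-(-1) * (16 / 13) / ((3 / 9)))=596616 / 845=706.05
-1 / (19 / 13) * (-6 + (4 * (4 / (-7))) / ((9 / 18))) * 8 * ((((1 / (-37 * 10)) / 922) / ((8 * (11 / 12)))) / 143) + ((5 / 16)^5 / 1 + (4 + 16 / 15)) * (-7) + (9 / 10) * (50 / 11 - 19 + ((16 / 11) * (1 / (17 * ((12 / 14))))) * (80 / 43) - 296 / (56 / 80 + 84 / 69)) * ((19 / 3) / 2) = -308177317930712407169 / 597096500680458240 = -516.13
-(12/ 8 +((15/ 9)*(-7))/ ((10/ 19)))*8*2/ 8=124/ 3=41.33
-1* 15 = -15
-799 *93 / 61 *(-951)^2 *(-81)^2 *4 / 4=-440921016027027 / 61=-7228213377492.25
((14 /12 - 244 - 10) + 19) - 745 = -5873 /6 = -978.83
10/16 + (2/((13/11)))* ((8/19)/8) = 1411/1976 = 0.71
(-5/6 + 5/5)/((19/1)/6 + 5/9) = 3/67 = 0.04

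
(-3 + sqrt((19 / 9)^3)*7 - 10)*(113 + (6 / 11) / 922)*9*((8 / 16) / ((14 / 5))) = -167610105 / 70994 + 27218735*sqrt(19) / 30426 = 1538.51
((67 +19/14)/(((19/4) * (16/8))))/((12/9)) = 2871/532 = 5.40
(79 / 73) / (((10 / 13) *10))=1027 / 7300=0.14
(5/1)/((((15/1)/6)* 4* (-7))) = -1/14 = -0.07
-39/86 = -0.45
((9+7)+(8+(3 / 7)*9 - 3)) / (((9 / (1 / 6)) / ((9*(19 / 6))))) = 551 / 42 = 13.12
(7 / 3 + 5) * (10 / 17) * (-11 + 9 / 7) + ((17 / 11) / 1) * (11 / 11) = -9323 / 231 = -40.36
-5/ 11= -0.45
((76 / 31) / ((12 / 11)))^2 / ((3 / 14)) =611534 / 25947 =23.57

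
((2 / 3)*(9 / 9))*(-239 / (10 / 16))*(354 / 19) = -451232 / 95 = -4749.81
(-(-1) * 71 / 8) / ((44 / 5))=355 / 352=1.01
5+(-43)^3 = -79502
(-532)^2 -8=283016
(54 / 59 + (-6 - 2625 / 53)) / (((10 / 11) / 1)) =-60.07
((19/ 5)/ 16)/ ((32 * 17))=19/ 43520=0.00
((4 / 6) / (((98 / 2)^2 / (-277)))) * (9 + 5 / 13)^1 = -67588 / 93639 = -0.72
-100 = -100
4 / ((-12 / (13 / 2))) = -2.17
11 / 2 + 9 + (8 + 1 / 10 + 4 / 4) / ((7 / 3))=18.40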